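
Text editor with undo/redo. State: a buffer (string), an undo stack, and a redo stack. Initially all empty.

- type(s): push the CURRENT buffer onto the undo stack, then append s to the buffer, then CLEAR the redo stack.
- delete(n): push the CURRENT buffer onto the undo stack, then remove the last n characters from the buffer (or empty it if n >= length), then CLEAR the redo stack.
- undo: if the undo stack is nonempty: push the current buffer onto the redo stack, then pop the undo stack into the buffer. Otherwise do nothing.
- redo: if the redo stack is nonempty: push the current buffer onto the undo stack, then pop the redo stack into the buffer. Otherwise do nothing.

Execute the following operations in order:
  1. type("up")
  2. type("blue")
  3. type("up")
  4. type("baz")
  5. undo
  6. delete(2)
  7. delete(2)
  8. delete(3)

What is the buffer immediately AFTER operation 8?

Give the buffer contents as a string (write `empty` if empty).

Answer: u

Derivation:
After op 1 (type): buf='up' undo_depth=1 redo_depth=0
After op 2 (type): buf='upblue' undo_depth=2 redo_depth=0
After op 3 (type): buf='upblueup' undo_depth=3 redo_depth=0
After op 4 (type): buf='upblueupbaz' undo_depth=4 redo_depth=0
After op 5 (undo): buf='upblueup' undo_depth=3 redo_depth=1
After op 6 (delete): buf='upblue' undo_depth=4 redo_depth=0
After op 7 (delete): buf='upbl' undo_depth=5 redo_depth=0
After op 8 (delete): buf='u' undo_depth=6 redo_depth=0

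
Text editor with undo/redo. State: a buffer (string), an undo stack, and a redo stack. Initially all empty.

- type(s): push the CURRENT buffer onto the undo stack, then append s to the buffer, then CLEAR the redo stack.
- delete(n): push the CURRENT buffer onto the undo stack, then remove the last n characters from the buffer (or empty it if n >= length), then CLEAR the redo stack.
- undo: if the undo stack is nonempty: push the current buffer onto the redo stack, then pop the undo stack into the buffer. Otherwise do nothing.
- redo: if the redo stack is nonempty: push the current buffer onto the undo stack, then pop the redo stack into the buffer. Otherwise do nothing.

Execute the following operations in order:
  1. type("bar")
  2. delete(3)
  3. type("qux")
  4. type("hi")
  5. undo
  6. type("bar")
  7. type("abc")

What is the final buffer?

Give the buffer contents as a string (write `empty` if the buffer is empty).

Answer: quxbarabc

Derivation:
After op 1 (type): buf='bar' undo_depth=1 redo_depth=0
After op 2 (delete): buf='(empty)' undo_depth=2 redo_depth=0
After op 3 (type): buf='qux' undo_depth=3 redo_depth=0
After op 4 (type): buf='quxhi' undo_depth=4 redo_depth=0
After op 5 (undo): buf='qux' undo_depth=3 redo_depth=1
After op 6 (type): buf='quxbar' undo_depth=4 redo_depth=0
After op 7 (type): buf='quxbarabc' undo_depth=5 redo_depth=0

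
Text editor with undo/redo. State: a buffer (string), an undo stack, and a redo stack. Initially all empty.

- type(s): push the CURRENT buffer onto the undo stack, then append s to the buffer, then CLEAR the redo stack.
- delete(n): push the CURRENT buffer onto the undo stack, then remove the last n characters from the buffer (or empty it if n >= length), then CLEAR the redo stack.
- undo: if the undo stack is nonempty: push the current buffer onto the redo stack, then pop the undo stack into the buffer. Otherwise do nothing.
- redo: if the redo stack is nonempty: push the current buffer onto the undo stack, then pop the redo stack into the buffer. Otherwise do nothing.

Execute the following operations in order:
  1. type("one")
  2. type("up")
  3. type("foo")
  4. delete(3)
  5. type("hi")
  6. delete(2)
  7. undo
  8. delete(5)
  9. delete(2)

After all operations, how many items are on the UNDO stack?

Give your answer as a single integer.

After op 1 (type): buf='one' undo_depth=1 redo_depth=0
After op 2 (type): buf='oneup' undo_depth=2 redo_depth=0
After op 3 (type): buf='oneupfoo' undo_depth=3 redo_depth=0
After op 4 (delete): buf='oneup' undo_depth=4 redo_depth=0
After op 5 (type): buf='oneuphi' undo_depth=5 redo_depth=0
After op 6 (delete): buf='oneup' undo_depth=6 redo_depth=0
After op 7 (undo): buf='oneuphi' undo_depth=5 redo_depth=1
After op 8 (delete): buf='on' undo_depth=6 redo_depth=0
After op 9 (delete): buf='(empty)' undo_depth=7 redo_depth=0

Answer: 7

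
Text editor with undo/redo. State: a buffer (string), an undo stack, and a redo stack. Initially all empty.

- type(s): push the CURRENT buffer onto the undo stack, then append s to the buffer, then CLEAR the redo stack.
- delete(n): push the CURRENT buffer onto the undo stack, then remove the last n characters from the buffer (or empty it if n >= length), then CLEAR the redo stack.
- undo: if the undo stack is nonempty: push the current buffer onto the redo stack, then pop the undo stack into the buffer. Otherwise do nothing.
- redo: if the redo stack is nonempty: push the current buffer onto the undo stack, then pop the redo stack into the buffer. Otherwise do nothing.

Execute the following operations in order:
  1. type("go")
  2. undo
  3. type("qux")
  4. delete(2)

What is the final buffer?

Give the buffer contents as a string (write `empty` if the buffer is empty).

Answer: q

Derivation:
After op 1 (type): buf='go' undo_depth=1 redo_depth=0
After op 2 (undo): buf='(empty)' undo_depth=0 redo_depth=1
After op 3 (type): buf='qux' undo_depth=1 redo_depth=0
After op 4 (delete): buf='q' undo_depth=2 redo_depth=0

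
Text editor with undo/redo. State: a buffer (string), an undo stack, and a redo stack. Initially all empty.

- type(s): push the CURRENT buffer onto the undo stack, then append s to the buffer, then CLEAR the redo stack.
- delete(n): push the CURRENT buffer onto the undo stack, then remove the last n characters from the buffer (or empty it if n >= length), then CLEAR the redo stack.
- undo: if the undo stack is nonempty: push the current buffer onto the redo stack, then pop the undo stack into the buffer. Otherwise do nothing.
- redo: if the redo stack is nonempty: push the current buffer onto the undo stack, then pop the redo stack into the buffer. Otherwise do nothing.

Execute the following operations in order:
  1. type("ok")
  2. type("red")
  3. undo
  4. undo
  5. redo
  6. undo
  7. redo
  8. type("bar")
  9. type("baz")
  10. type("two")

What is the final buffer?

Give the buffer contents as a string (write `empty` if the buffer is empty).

Answer: okbarbaztwo

Derivation:
After op 1 (type): buf='ok' undo_depth=1 redo_depth=0
After op 2 (type): buf='okred' undo_depth=2 redo_depth=0
After op 3 (undo): buf='ok' undo_depth=1 redo_depth=1
After op 4 (undo): buf='(empty)' undo_depth=0 redo_depth=2
After op 5 (redo): buf='ok' undo_depth=1 redo_depth=1
After op 6 (undo): buf='(empty)' undo_depth=0 redo_depth=2
After op 7 (redo): buf='ok' undo_depth=1 redo_depth=1
After op 8 (type): buf='okbar' undo_depth=2 redo_depth=0
After op 9 (type): buf='okbarbaz' undo_depth=3 redo_depth=0
After op 10 (type): buf='okbarbaztwo' undo_depth=4 redo_depth=0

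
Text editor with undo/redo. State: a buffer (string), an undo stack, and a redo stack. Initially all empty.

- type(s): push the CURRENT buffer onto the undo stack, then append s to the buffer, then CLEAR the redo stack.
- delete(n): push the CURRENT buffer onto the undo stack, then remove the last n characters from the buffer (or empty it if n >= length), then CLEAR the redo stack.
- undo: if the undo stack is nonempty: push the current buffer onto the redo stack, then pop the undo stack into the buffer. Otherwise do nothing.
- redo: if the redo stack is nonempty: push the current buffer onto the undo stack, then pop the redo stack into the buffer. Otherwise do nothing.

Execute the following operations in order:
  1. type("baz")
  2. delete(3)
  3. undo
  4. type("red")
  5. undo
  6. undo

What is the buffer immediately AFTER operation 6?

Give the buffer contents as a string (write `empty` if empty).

Answer: empty

Derivation:
After op 1 (type): buf='baz' undo_depth=1 redo_depth=0
After op 2 (delete): buf='(empty)' undo_depth=2 redo_depth=0
After op 3 (undo): buf='baz' undo_depth=1 redo_depth=1
After op 4 (type): buf='bazred' undo_depth=2 redo_depth=0
After op 5 (undo): buf='baz' undo_depth=1 redo_depth=1
After op 6 (undo): buf='(empty)' undo_depth=0 redo_depth=2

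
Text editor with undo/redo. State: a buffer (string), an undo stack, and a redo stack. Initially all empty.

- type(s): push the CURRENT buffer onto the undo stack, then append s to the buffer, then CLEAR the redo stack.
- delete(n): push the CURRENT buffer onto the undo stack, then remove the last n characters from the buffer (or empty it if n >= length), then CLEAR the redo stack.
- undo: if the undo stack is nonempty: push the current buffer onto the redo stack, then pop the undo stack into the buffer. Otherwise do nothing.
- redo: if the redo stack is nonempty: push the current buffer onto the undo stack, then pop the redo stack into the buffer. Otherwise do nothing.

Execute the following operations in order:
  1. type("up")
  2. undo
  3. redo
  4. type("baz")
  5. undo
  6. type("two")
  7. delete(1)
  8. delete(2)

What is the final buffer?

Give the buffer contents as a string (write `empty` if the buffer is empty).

Answer: up

Derivation:
After op 1 (type): buf='up' undo_depth=1 redo_depth=0
After op 2 (undo): buf='(empty)' undo_depth=0 redo_depth=1
After op 3 (redo): buf='up' undo_depth=1 redo_depth=0
After op 4 (type): buf='upbaz' undo_depth=2 redo_depth=0
After op 5 (undo): buf='up' undo_depth=1 redo_depth=1
After op 6 (type): buf='uptwo' undo_depth=2 redo_depth=0
After op 7 (delete): buf='uptw' undo_depth=3 redo_depth=0
After op 8 (delete): buf='up' undo_depth=4 redo_depth=0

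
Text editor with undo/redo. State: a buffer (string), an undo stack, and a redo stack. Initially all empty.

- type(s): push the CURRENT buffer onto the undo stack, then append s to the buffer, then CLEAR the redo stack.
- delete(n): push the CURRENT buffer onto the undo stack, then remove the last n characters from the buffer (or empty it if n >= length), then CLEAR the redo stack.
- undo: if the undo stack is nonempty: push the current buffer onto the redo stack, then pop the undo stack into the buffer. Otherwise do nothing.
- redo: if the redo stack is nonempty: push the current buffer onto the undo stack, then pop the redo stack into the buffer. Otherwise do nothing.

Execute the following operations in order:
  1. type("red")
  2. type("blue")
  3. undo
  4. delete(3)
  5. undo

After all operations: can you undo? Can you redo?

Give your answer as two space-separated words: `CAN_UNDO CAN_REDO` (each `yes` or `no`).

After op 1 (type): buf='red' undo_depth=1 redo_depth=0
After op 2 (type): buf='redblue' undo_depth=2 redo_depth=0
After op 3 (undo): buf='red' undo_depth=1 redo_depth=1
After op 4 (delete): buf='(empty)' undo_depth=2 redo_depth=0
After op 5 (undo): buf='red' undo_depth=1 redo_depth=1

Answer: yes yes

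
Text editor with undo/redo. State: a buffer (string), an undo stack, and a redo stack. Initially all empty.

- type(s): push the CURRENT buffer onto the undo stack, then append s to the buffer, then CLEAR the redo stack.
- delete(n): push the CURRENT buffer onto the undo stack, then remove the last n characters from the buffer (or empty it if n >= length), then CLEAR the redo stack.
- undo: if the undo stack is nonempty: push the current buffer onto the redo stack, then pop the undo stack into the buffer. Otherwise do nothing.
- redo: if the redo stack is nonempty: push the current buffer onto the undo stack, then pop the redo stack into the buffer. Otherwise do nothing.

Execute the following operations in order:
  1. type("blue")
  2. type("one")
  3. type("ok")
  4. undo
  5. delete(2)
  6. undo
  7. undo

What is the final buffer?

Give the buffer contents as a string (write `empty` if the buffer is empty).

Answer: blue

Derivation:
After op 1 (type): buf='blue' undo_depth=1 redo_depth=0
After op 2 (type): buf='blueone' undo_depth=2 redo_depth=0
After op 3 (type): buf='blueoneok' undo_depth=3 redo_depth=0
After op 4 (undo): buf='blueone' undo_depth=2 redo_depth=1
After op 5 (delete): buf='blueo' undo_depth=3 redo_depth=0
After op 6 (undo): buf='blueone' undo_depth=2 redo_depth=1
After op 7 (undo): buf='blue' undo_depth=1 redo_depth=2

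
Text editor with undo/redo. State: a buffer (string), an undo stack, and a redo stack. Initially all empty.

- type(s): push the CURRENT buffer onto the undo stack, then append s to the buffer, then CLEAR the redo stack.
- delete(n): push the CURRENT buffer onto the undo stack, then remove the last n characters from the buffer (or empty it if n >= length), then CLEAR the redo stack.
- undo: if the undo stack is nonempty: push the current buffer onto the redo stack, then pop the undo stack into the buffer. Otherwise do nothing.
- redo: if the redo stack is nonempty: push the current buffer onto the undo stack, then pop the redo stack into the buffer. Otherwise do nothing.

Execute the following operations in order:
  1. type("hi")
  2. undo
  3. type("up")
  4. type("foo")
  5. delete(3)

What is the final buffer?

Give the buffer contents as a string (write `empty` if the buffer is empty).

Answer: up

Derivation:
After op 1 (type): buf='hi' undo_depth=1 redo_depth=0
After op 2 (undo): buf='(empty)' undo_depth=0 redo_depth=1
After op 3 (type): buf='up' undo_depth=1 redo_depth=0
After op 4 (type): buf='upfoo' undo_depth=2 redo_depth=0
After op 5 (delete): buf='up' undo_depth=3 redo_depth=0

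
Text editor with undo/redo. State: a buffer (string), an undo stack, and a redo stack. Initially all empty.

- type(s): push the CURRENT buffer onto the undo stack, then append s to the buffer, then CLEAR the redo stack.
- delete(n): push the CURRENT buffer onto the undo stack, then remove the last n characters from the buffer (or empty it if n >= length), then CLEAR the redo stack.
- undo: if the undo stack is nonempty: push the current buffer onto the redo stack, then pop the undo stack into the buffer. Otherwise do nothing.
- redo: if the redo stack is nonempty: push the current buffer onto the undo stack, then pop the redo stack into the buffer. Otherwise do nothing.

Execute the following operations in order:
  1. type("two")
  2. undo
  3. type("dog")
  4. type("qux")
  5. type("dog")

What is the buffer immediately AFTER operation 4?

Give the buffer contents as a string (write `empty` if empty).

After op 1 (type): buf='two' undo_depth=1 redo_depth=0
After op 2 (undo): buf='(empty)' undo_depth=0 redo_depth=1
After op 3 (type): buf='dog' undo_depth=1 redo_depth=0
After op 4 (type): buf='dogqux' undo_depth=2 redo_depth=0

Answer: dogqux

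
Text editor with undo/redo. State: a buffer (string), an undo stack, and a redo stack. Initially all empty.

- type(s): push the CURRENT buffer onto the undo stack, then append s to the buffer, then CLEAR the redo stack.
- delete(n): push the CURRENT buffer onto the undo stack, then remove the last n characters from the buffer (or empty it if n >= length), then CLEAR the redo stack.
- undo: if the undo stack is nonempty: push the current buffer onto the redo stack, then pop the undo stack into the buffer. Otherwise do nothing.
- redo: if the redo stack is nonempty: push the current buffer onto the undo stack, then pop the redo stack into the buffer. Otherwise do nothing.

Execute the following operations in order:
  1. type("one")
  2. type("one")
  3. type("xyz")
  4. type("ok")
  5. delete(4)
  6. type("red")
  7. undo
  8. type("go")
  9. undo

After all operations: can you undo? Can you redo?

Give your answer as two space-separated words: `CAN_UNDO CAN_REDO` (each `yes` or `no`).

Answer: yes yes

Derivation:
After op 1 (type): buf='one' undo_depth=1 redo_depth=0
After op 2 (type): buf='oneone' undo_depth=2 redo_depth=0
After op 3 (type): buf='oneonexyz' undo_depth=3 redo_depth=0
After op 4 (type): buf='oneonexyzok' undo_depth=4 redo_depth=0
After op 5 (delete): buf='oneonex' undo_depth=5 redo_depth=0
After op 6 (type): buf='oneonexred' undo_depth=6 redo_depth=0
After op 7 (undo): buf='oneonex' undo_depth=5 redo_depth=1
After op 8 (type): buf='oneonexgo' undo_depth=6 redo_depth=0
After op 9 (undo): buf='oneonex' undo_depth=5 redo_depth=1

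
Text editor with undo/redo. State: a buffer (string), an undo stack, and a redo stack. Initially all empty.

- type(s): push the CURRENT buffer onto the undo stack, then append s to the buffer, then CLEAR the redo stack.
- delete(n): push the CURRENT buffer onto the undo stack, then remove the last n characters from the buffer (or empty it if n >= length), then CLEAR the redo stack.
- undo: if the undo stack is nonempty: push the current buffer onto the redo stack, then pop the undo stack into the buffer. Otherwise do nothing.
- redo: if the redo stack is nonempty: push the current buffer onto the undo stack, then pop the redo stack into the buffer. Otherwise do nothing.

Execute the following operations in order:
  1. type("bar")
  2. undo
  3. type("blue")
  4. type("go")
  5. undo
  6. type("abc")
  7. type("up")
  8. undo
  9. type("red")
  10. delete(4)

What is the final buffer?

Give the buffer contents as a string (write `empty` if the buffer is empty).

Answer: blueab

Derivation:
After op 1 (type): buf='bar' undo_depth=1 redo_depth=0
After op 2 (undo): buf='(empty)' undo_depth=0 redo_depth=1
After op 3 (type): buf='blue' undo_depth=1 redo_depth=0
After op 4 (type): buf='bluego' undo_depth=2 redo_depth=0
After op 5 (undo): buf='blue' undo_depth=1 redo_depth=1
After op 6 (type): buf='blueabc' undo_depth=2 redo_depth=0
After op 7 (type): buf='blueabcup' undo_depth=3 redo_depth=0
After op 8 (undo): buf='blueabc' undo_depth=2 redo_depth=1
After op 9 (type): buf='blueabcred' undo_depth=3 redo_depth=0
After op 10 (delete): buf='blueab' undo_depth=4 redo_depth=0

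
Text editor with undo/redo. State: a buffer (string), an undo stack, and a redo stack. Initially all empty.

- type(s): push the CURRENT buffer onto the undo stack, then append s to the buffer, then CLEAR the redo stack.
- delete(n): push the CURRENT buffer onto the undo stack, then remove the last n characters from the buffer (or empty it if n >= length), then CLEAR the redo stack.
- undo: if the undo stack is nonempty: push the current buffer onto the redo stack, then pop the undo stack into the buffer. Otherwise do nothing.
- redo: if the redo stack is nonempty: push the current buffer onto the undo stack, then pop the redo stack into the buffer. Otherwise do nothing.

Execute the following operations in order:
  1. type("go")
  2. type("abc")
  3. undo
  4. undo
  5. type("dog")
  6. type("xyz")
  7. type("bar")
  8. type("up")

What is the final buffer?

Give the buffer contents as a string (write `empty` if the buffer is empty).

Answer: dogxyzbarup

Derivation:
After op 1 (type): buf='go' undo_depth=1 redo_depth=0
After op 2 (type): buf='goabc' undo_depth=2 redo_depth=0
After op 3 (undo): buf='go' undo_depth=1 redo_depth=1
After op 4 (undo): buf='(empty)' undo_depth=0 redo_depth=2
After op 5 (type): buf='dog' undo_depth=1 redo_depth=0
After op 6 (type): buf='dogxyz' undo_depth=2 redo_depth=0
After op 7 (type): buf='dogxyzbar' undo_depth=3 redo_depth=0
After op 8 (type): buf='dogxyzbarup' undo_depth=4 redo_depth=0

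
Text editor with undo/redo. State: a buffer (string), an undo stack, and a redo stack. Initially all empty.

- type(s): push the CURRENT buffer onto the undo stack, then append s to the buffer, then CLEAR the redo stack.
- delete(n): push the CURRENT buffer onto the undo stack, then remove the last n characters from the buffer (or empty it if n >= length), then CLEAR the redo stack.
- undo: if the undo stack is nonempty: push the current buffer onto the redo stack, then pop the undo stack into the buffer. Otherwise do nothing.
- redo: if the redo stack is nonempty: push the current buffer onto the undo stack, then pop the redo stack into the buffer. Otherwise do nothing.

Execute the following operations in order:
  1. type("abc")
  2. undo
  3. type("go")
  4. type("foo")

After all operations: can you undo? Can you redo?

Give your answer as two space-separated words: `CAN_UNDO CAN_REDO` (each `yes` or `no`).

After op 1 (type): buf='abc' undo_depth=1 redo_depth=0
After op 2 (undo): buf='(empty)' undo_depth=0 redo_depth=1
After op 3 (type): buf='go' undo_depth=1 redo_depth=0
After op 4 (type): buf='gofoo' undo_depth=2 redo_depth=0

Answer: yes no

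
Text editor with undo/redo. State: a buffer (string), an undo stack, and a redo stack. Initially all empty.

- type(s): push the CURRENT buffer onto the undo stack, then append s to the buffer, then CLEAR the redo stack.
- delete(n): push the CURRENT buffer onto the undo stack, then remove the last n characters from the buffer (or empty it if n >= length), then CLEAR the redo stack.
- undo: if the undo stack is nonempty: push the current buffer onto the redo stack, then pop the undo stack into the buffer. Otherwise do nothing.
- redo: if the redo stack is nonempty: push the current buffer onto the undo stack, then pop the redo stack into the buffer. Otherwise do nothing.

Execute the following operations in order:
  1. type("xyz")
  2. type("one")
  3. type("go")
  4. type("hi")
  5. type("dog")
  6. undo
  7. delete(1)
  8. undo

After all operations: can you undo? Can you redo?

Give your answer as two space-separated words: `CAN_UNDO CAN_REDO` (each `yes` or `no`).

Answer: yes yes

Derivation:
After op 1 (type): buf='xyz' undo_depth=1 redo_depth=0
After op 2 (type): buf='xyzone' undo_depth=2 redo_depth=0
After op 3 (type): buf='xyzonego' undo_depth=3 redo_depth=0
After op 4 (type): buf='xyzonegohi' undo_depth=4 redo_depth=0
After op 5 (type): buf='xyzonegohidog' undo_depth=5 redo_depth=0
After op 6 (undo): buf='xyzonegohi' undo_depth=4 redo_depth=1
After op 7 (delete): buf='xyzonegoh' undo_depth=5 redo_depth=0
After op 8 (undo): buf='xyzonegohi' undo_depth=4 redo_depth=1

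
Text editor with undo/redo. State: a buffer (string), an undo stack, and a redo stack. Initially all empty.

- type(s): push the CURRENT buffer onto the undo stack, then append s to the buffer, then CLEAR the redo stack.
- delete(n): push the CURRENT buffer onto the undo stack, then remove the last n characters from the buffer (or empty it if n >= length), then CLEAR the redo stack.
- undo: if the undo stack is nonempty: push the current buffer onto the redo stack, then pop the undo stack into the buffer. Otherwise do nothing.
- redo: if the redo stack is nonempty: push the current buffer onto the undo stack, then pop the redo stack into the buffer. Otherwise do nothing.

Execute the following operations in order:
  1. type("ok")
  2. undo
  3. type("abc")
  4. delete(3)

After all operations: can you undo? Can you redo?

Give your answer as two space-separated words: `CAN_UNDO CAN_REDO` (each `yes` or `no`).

Answer: yes no

Derivation:
After op 1 (type): buf='ok' undo_depth=1 redo_depth=0
After op 2 (undo): buf='(empty)' undo_depth=0 redo_depth=1
After op 3 (type): buf='abc' undo_depth=1 redo_depth=0
After op 4 (delete): buf='(empty)' undo_depth=2 redo_depth=0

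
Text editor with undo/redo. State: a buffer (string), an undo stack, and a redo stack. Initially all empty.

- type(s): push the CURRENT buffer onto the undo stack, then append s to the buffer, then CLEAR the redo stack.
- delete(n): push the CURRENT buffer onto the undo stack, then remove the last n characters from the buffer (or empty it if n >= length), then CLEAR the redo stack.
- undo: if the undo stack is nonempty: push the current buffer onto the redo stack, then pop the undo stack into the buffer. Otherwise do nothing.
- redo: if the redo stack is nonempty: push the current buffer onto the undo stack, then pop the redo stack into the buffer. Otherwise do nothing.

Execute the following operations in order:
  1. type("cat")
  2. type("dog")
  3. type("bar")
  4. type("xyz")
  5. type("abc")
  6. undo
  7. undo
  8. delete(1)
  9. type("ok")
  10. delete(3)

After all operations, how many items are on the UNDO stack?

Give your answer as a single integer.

Answer: 6

Derivation:
After op 1 (type): buf='cat' undo_depth=1 redo_depth=0
After op 2 (type): buf='catdog' undo_depth=2 redo_depth=0
After op 3 (type): buf='catdogbar' undo_depth=3 redo_depth=0
After op 4 (type): buf='catdogbarxyz' undo_depth=4 redo_depth=0
After op 5 (type): buf='catdogbarxyzabc' undo_depth=5 redo_depth=0
After op 6 (undo): buf='catdogbarxyz' undo_depth=4 redo_depth=1
After op 7 (undo): buf='catdogbar' undo_depth=3 redo_depth=2
After op 8 (delete): buf='catdogba' undo_depth=4 redo_depth=0
After op 9 (type): buf='catdogbaok' undo_depth=5 redo_depth=0
After op 10 (delete): buf='catdogb' undo_depth=6 redo_depth=0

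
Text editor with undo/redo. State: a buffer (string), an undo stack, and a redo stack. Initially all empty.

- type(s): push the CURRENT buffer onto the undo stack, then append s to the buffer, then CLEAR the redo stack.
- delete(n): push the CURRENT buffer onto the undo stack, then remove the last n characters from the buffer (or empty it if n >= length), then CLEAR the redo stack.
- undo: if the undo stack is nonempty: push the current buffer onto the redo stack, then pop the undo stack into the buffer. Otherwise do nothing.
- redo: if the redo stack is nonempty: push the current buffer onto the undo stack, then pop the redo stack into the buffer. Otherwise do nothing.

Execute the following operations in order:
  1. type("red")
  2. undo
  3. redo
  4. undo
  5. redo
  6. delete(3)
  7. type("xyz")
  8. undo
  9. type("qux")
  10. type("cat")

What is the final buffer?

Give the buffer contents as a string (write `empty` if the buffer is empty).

After op 1 (type): buf='red' undo_depth=1 redo_depth=0
After op 2 (undo): buf='(empty)' undo_depth=0 redo_depth=1
After op 3 (redo): buf='red' undo_depth=1 redo_depth=0
After op 4 (undo): buf='(empty)' undo_depth=0 redo_depth=1
After op 5 (redo): buf='red' undo_depth=1 redo_depth=0
After op 6 (delete): buf='(empty)' undo_depth=2 redo_depth=0
After op 7 (type): buf='xyz' undo_depth=3 redo_depth=0
After op 8 (undo): buf='(empty)' undo_depth=2 redo_depth=1
After op 9 (type): buf='qux' undo_depth=3 redo_depth=0
After op 10 (type): buf='quxcat' undo_depth=4 redo_depth=0

Answer: quxcat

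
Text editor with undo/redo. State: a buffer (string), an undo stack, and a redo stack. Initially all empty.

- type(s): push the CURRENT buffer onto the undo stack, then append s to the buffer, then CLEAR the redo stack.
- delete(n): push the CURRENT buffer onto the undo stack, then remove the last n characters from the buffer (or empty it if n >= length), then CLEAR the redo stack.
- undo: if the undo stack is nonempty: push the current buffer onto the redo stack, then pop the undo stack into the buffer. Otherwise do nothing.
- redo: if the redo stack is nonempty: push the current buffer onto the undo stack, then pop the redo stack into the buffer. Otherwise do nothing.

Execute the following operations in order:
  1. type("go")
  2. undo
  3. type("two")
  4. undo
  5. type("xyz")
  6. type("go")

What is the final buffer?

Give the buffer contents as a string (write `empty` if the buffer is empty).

After op 1 (type): buf='go' undo_depth=1 redo_depth=0
After op 2 (undo): buf='(empty)' undo_depth=0 redo_depth=1
After op 3 (type): buf='two' undo_depth=1 redo_depth=0
After op 4 (undo): buf='(empty)' undo_depth=0 redo_depth=1
After op 5 (type): buf='xyz' undo_depth=1 redo_depth=0
After op 6 (type): buf='xyzgo' undo_depth=2 redo_depth=0

Answer: xyzgo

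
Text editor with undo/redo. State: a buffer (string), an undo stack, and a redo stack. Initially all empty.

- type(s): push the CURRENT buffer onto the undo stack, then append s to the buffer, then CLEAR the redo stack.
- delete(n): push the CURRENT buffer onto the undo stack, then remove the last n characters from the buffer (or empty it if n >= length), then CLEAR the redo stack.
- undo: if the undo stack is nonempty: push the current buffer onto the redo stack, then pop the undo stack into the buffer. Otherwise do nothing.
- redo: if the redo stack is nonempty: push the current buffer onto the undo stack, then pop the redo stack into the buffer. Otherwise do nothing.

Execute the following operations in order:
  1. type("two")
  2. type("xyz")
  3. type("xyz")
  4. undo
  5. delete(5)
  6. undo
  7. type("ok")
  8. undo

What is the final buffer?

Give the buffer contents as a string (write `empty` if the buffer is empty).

After op 1 (type): buf='two' undo_depth=1 redo_depth=0
After op 2 (type): buf='twoxyz' undo_depth=2 redo_depth=0
After op 3 (type): buf='twoxyzxyz' undo_depth=3 redo_depth=0
After op 4 (undo): buf='twoxyz' undo_depth=2 redo_depth=1
After op 5 (delete): buf='t' undo_depth=3 redo_depth=0
After op 6 (undo): buf='twoxyz' undo_depth=2 redo_depth=1
After op 7 (type): buf='twoxyzok' undo_depth=3 redo_depth=0
After op 8 (undo): buf='twoxyz' undo_depth=2 redo_depth=1

Answer: twoxyz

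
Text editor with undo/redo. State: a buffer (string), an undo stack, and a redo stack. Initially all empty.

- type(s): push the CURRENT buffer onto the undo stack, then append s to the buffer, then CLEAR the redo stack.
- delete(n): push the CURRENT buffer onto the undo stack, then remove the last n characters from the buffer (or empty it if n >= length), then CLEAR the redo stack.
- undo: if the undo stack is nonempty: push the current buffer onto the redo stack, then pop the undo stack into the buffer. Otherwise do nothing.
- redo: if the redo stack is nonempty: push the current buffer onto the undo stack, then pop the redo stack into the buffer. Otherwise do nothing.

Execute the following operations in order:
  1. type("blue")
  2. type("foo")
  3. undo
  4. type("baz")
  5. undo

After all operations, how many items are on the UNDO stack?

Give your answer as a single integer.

Answer: 1

Derivation:
After op 1 (type): buf='blue' undo_depth=1 redo_depth=0
After op 2 (type): buf='bluefoo' undo_depth=2 redo_depth=0
After op 3 (undo): buf='blue' undo_depth=1 redo_depth=1
After op 4 (type): buf='bluebaz' undo_depth=2 redo_depth=0
After op 5 (undo): buf='blue' undo_depth=1 redo_depth=1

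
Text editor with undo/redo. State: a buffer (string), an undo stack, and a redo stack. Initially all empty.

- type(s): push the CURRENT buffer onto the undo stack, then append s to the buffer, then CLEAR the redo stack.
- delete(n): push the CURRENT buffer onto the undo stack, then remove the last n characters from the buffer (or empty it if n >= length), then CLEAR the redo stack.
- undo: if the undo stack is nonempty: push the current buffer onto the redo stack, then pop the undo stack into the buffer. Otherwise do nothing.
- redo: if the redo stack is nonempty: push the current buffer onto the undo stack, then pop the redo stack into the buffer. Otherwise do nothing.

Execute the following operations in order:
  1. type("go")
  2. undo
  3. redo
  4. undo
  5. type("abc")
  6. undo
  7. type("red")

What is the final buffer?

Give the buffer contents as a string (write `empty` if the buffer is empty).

Answer: red

Derivation:
After op 1 (type): buf='go' undo_depth=1 redo_depth=0
After op 2 (undo): buf='(empty)' undo_depth=0 redo_depth=1
After op 3 (redo): buf='go' undo_depth=1 redo_depth=0
After op 4 (undo): buf='(empty)' undo_depth=0 redo_depth=1
After op 5 (type): buf='abc' undo_depth=1 redo_depth=0
After op 6 (undo): buf='(empty)' undo_depth=0 redo_depth=1
After op 7 (type): buf='red' undo_depth=1 redo_depth=0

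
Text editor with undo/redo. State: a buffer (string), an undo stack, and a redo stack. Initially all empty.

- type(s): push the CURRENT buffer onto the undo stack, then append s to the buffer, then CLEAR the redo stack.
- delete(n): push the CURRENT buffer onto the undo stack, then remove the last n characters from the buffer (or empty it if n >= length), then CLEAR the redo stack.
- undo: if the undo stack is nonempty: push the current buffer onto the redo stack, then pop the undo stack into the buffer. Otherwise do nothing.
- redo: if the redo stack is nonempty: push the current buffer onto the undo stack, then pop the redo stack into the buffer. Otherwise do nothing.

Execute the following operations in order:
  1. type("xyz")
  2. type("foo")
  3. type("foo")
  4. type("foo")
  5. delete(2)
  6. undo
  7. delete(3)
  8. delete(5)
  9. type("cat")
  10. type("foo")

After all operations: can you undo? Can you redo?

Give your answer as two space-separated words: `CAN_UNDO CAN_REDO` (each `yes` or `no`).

After op 1 (type): buf='xyz' undo_depth=1 redo_depth=0
After op 2 (type): buf='xyzfoo' undo_depth=2 redo_depth=0
After op 3 (type): buf='xyzfoofoo' undo_depth=3 redo_depth=0
After op 4 (type): buf='xyzfoofoofoo' undo_depth=4 redo_depth=0
After op 5 (delete): buf='xyzfoofoof' undo_depth=5 redo_depth=0
After op 6 (undo): buf='xyzfoofoofoo' undo_depth=4 redo_depth=1
After op 7 (delete): buf='xyzfoofoo' undo_depth=5 redo_depth=0
After op 8 (delete): buf='xyzf' undo_depth=6 redo_depth=0
After op 9 (type): buf='xyzfcat' undo_depth=7 redo_depth=0
After op 10 (type): buf='xyzfcatfoo' undo_depth=8 redo_depth=0

Answer: yes no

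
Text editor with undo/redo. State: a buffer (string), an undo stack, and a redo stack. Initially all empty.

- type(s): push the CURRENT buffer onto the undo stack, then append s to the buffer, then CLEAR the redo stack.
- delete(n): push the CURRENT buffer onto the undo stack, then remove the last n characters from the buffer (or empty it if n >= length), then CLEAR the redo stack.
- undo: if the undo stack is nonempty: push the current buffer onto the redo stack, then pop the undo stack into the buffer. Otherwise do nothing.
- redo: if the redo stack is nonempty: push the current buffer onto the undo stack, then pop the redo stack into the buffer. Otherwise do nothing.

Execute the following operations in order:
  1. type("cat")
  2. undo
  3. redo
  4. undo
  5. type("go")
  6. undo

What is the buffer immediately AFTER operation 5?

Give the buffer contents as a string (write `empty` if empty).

Answer: go

Derivation:
After op 1 (type): buf='cat' undo_depth=1 redo_depth=0
After op 2 (undo): buf='(empty)' undo_depth=0 redo_depth=1
After op 3 (redo): buf='cat' undo_depth=1 redo_depth=0
After op 4 (undo): buf='(empty)' undo_depth=0 redo_depth=1
After op 5 (type): buf='go' undo_depth=1 redo_depth=0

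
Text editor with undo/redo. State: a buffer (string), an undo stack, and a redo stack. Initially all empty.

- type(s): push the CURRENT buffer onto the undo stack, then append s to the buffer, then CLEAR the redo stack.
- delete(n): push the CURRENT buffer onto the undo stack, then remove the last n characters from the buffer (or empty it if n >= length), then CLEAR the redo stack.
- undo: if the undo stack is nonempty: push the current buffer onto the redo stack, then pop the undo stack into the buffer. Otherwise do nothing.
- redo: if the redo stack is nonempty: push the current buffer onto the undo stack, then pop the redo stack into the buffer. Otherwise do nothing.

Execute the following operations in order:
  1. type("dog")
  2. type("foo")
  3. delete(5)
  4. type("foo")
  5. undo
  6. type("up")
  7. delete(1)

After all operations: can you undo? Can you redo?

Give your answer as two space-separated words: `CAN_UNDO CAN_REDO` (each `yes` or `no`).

Answer: yes no

Derivation:
After op 1 (type): buf='dog' undo_depth=1 redo_depth=0
After op 2 (type): buf='dogfoo' undo_depth=2 redo_depth=0
After op 3 (delete): buf='d' undo_depth=3 redo_depth=0
After op 4 (type): buf='dfoo' undo_depth=4 redo_depth=0
After op 5 (undo): buf='d' undo_depth=3 redo_depth=1
After op 6 (type): buf='dup' undo_depth=4 redo_depth=0
After op 7 (delete): buf='du' undo_depth=5 redo_depth=0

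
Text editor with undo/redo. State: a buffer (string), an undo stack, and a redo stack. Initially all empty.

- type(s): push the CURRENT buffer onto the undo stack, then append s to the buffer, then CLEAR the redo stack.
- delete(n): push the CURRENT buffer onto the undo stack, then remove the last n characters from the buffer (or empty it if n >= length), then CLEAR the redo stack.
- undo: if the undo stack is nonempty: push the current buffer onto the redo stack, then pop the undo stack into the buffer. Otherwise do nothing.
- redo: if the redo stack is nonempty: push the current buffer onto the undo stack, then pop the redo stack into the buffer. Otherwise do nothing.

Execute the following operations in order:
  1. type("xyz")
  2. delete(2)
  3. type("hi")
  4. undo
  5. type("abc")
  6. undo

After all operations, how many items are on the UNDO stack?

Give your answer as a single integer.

Answer: 2

Derivation:
After op 1 (type): buf='xyz' undo_depth=1 redo_depth=0
After op 2 (delete): buf='x' undo_depth=2 redo_depth=0
After op 3 (type): buf='xhi' undo_depth=3 redo_depth=0
After op 4 (undo): buf='x' undo_depth=2 redo_depth=1
After op 5 (type): buf='xabc' undo_depth=3 redo_depth=0
After op 6 (undo): buf='x' undo_depth=2 redo_depth=1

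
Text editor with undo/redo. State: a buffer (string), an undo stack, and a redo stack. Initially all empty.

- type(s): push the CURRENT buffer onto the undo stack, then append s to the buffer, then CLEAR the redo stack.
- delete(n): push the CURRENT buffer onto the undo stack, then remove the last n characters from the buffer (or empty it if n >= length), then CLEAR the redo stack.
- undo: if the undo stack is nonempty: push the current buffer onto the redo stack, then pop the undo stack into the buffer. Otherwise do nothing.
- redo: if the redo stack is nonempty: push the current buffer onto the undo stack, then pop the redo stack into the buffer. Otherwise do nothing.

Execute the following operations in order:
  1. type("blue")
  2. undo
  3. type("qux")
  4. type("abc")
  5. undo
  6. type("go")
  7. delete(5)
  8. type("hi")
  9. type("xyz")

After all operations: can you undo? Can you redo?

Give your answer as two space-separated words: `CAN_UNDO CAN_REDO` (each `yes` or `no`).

After op 1 (type): buf='blue' undo_depth=1 redo_depth=0
After op 2 (undo): buf='(empty)' undo_depth=0 redo_depth=1
After op 3 (type): buf='qux' undo_depth=1 redo_depth=0
After op 4 (type): buf='quxabc' undo_depth=2 redo_depth=0
After op 5 (undo): buf='qux' undo_depth=1 redo_depth=1
After op 6 (type): buf='quxgo' undo_depth=2 redo_depth=0
After op 7 (delete): buf='(empty)' undo_depth=3 redo_depth=0
After op 8 (type): buf='hi' undo_depth=4 redo_depth=0
After op 9 (type): buf='hixyz' undo_depth=5 redo_depth=0

Answer: yes no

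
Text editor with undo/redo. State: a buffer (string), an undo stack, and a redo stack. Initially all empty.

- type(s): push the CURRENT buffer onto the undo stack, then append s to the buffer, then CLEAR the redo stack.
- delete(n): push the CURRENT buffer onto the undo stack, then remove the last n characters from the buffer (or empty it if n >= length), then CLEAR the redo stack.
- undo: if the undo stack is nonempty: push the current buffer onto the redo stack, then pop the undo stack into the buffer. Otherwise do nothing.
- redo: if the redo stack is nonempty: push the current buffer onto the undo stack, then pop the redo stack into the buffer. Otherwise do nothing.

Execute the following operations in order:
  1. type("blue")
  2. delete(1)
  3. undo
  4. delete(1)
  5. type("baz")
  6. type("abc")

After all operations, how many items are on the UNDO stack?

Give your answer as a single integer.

Answer: 4

Derivation:
After op 1 (type): buf='blue' undo_depth=1 redo_depth=0
After op 2 (delete): buf='blu' undo_depth=2 redo_depth=0
After op 3 (undo): buf='blue' undo_depth=1 redo_depth=1
After op 4 (delete): buf='blu' undo_depth=2 redo_depth=0
After op 5 (type): buf='blubaz' undo_depth=3 redo_depth=0
After op 6 (type): buf='blubazabc' undo_depth=4 redo_depth=0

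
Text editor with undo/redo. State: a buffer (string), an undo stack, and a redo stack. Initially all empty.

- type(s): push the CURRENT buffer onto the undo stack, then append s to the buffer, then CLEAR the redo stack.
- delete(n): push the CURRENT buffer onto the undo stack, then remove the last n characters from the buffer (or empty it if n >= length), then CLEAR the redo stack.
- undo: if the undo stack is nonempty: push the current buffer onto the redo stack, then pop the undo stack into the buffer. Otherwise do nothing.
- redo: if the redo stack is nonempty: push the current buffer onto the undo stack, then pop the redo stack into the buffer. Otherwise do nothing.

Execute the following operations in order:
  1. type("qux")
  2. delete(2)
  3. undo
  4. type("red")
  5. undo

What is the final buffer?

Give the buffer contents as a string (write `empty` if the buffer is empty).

After op 1 (type): buf='qux' undo_depth=1 redo_depth=0
After op 2 (delete): buf='q' undo_depth=2 redo_depth=0
After op 3 (undo): buf='qux' undo_depth=1 redo_depth=1
After op 4 (type): buf='quxred' undo_depth=2 redo_depth=0
After op 5 (undo): buf='qux' undo_depth=1 redo_depth=1

Answer: qux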